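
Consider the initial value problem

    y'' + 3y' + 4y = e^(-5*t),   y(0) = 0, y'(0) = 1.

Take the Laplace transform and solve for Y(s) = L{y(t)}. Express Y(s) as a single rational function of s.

Y(s) = (s + 6)/(s^3 + 8*s^2 + 19*s + 20)

Transform both sides with L{·}.
Using L{y''} = s^2 Y - s·y(0) - y'(0) and L{y'} = sY - y(0), with y(0) = 0, y'(0) = 1, the left side becomes (s^2 + 3*s + 4)Y - (1).
The right side is L{e^(-5*t)} = 1/(s + 5).
So (s^2 + 3*s + 4)Y = 1/(s + 5) + (1).
Divide through and combine into a single rational function.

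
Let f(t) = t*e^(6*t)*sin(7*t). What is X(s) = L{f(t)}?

L{sin(7t)} = 7/(s^2 + 49).
Multiplying by e^(6t) shifts s → s - 6, so L{e^(6*t)*sin(7*t)} = 7/((s - 6)^2 + 49).
Then apply L{t·g(t)} = -d/ds[G(s)] with G(s) = 7/((s - 6)^2 + 49):
differentiating 1 time and applying the sign gives 14*(s - 6)/(s^2 - 12*s + 85)^2.

X(s) = 14*(s - 6)/(s^2 - 12*s + 85)^2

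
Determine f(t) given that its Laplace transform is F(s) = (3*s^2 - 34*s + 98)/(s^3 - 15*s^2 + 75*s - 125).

Factor the denominator: s^3 - 15*s^2 + 75*s - 125 = (s - 5)^3.
Partial fraction decomposition gives [3/(s - 5)] + [-4/(s - 5)^2] + [3/(s - 5)^3].
Invert each term: 3/(s - 5) ↔ 3e^(5t); -4/(s - 5)^2 ↔ -4t·e^(5t); 3/(s - 5)^3 ↔ (3/2)t^2·e^(5t).

f(t) = 3*t^2*exp(5*t)/2 - 4*t*exp(5*t) + 3*exp(5*t)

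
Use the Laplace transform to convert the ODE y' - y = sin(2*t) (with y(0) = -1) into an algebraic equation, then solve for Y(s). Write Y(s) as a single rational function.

Y(s) = (-s^2 - 2)/(s^3 - s^2 + 4*s - 4)

Apply the Laplace transform to the equation.
Using L{y'} = sY - y(0) = sY - (-1), the left side becomes (s - 1)Y - (-1).
The right side is L{sin(2*t)} = 2/(s^2 + 4).
So (s - 1)Y = 2/(s^2 + 4) + (-1).
Isolate Y and clear denominators.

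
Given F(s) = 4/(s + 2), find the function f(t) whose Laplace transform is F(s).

Since L{e^(-2t)} = 1/(s + 2), the inverse is exp(-2*t), scaled by 4.

f(t) = 4*exp(-2*t)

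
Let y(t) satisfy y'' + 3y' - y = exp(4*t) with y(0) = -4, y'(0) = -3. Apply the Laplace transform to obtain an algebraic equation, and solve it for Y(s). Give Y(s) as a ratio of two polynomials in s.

Transform both sides with L{·}.
Using L{y''} = s^2 Y - s·y(0) - y'(0) and L{y'} = sY - y(0), with y(0) = -4, y'(0) = -3, the left side becomes (s^2 + 3*s - 1)Y - (-4*s - 15).
The right side is L{exp(4*t)} = 1/(s - 4).
So (s^2 + 3*s - 1)Y = 1/(s - 4) + (-4*s - 15).
Isolate Y and clear denominators.

Y(s) = (-4*s^2 + s + 61)/(s^3 - s^2 - 13*s + 4)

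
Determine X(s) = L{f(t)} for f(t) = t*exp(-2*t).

X(s) = (s + 2)^(-2)

L{e^(-2t)} = 1/(s + 2).
Then apply L{t·g(t)} = -d/ds[G(s)] with G(s) = 1/(s + 2):
differentiating 1 time and applying the sign gives (s + 2)^(-2).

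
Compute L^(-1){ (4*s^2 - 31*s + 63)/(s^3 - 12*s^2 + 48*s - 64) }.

Factor the denominator: s^3 - 12*s^2 + 48*s - 64 = (s - 4)^3.
Partial fraction decomposition gives [4/(s - 4)] + [(s - 4)^(-2)] + [3/(s - 4)^3].
Invert each term: 4/(s - 4) ↔ 4e^(4t); 1/(s - 4)^2 ↔ t·e^(4t); 3/(s - 4)^3 ↔ (3/2)t^2·e^(4t).

3*t^2*exp(4*t)/2 + t*exp(4*t) + 4*exp(4*t)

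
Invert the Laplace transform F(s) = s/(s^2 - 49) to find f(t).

f(t) = cosh(7*t)

Since L{cosh(7t)} = s/(s^2 - 49), the inverse is cosh(7*t).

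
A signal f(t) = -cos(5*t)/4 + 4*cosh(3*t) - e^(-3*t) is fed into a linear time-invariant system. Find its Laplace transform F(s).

By linearity of the Laplace transform, transform each term separately.
(-1/4)·[L{cos(5t)} = s/(s^2 + 25)]; (-1)·[L{e^(-3t)} = 1/(s + 3)]; (4)·[L{cosh(3t)} = s/(s^2 - 9)].

F(s) = -s/(4*(s^2 + 25)) + 4*s/(s^2 - 9) - 1/(s + 3)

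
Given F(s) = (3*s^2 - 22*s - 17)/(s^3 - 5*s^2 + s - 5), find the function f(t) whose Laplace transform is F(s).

Factor the denominator: s^3 - 5*s^2 + s - 5 = (s - 5)*(s^2 + 1).
Partial fraction decomposition gives [-2/(s - 5)] + [5*s/(s^2 + 1)] + [3/(s^2 + 1)].
Invert each term: -2/(s - 5) ↔ -2e^(5t); 5·s/(s^2 + 1) ↔ 5cos(t); 3·1/(s^2 + 1) ↔ 3sin(t).

f(t) = -2*exp(5*t) + 3*sin(t) + 5*cos(t)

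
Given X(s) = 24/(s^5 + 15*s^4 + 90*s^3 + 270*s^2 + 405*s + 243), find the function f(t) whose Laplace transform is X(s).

f(t) = t^4*exp(-3*t)

Rewrite the denominator: s^5 + 15*s^4 + 90*s^3 + 270*s^2 + 405*s + 243 = (s + 3)^5.
The form in (s + 3) signals a first-shifting-theorem factor e^(-3t).
Since L{t^4} = 4!/s^5 = 24/s^5, the inverse is t^4*exp(-3*t).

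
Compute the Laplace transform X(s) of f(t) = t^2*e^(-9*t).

X(s) = 2/(s + 9)^3

L{e^(-9t)} = 1/(s + 9).
Then apply L{t^2·g(t)} = (-1)^2 d^2/ds^2[G(s)] with G(s) = 1/(s + 9):
differentiating 2 times and applying the sign gives 2/(s + 9)^3.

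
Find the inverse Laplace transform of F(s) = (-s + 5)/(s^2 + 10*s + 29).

Complete the square in the denominator: s^2 + 10*s + 29 = (s + 5)^2 + 2^2.
Split the numerator to match: -s + 5 = -1·(s + 5) + 5·2.
Invert each term: -1·(s + 5)/((s + 5)^2 + 4) ↔ -e^(-5t)cos(2t); 5·2/((s + 5)^2 + 4) ↔ 5e^(-5t)sin(2t).

5*exp(-5*t)*sin(2*t) - exp(-5*t)*cos(2*t)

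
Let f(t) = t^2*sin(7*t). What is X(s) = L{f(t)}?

X(s) = 14*(3*s^2 - 49)/(s^2 + 49)^3

L{sin(7t)} = 7/(s^2 + 49).
Then apply L{t^2·g(t)} = (-1)^2 d^2/ds^2[G(s)] with G(s) = 7/(s^2 + 49):
differentiating 2 times and applying the sign gives 14*(3*s^2 - 49)/(s^2 + 49)^3.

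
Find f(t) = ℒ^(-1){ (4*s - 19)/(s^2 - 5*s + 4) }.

Factor the denominator: s^2 - 5*s + 4 = (s - 4)*(s - 1).
Partial fraction decomposition gives [5/(s - 1)] + [-1/(s - 4)].
Invert each term: 5/(s - 1) ↔ 5e^(t); -1/(s - 4) ↔ -e^(4t).

f(t) = -exp(4*t) + 5*exp(t)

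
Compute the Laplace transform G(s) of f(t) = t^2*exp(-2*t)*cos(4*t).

G(s) = 2*(s + 2)*(s^2 + 4*s - 44)/(s^2 + 4*s + 20)^3

L{cos(4t)} = s/(s^2 + 16).
Multiplying by e^(-2t) shifts s → s + 2, so L{exp(-2*t)*cos(4*t)} = (s + 2)/((s + 2)^2 + 16).
Then apply L{t^2·g(t)} = (-1)^2 d^2/ds^2[H(s)] with H(s) = (s + 2)/((s + 2)^2 + 16):
differentiating 2 times and applying the sign gives 2*(s + 2)*(s^2 + 4*s - 44)/(s^2 + 4*s + 20)^3.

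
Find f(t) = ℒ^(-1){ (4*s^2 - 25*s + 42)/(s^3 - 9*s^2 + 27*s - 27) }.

f(t) = 3*t^2*exp(3*t)/2 - t*exp(3*t) + 4*exp(3*t)

Factor the denominator: s^3 - 9*s^2 + 27*s - 27 = (s - 3)^3.
Partial fraction decomposition gives [4/(s - 3)] + [-1/(s - 3)^2] + [3/(s - 3)^3].
Invert each term: 4/(s - 3) ↔ 4e^(3t); -1/(s - 3)^2 ↔ -t·e^(3t); 3/(s - 3)^3 ↔ (3/2)t^2·e^(3t).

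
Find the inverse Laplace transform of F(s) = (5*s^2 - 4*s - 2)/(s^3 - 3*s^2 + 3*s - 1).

Factor the denominator: s^3 - 3*s^2 + 3*s - 1 = (s - 1)^3.
Partial fraction decomposition gives [5/(s - 1)] + [6/(s - 1)^2] + [-1/(s - 1)^3].
Invert each term: 5/(s - 1) ↔ 5e^(t); 6/(s - 1)^2 ↔ 6t·e^(t); -1/(s - 1)^3 ↔ (-1/2)t^2·e^(t).

-t^2*exp(t)/2 + 6*t*exp(t) + 5*exp(t)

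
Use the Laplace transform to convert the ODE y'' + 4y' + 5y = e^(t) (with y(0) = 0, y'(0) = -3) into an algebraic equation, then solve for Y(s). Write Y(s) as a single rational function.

Y(s) = (-3*s + 4)/(s^3 + 3*s^2 + s - 5)

Laplace-transform each side.
Using L{y''} = s^2 Y - s·y(0) - y'(0) and L{y'} = sY - y(0), with y(0) = 0, y'(0) = -3, the left side becomes (s^2 + 4*s + 5)Y - (-3).
The right side is L{e^(t)} = 1/(s - 1).
So (s^2 + 4*s + 5)Y = 1/(s - 1) + (-3).
Isolate Y and clear denominators.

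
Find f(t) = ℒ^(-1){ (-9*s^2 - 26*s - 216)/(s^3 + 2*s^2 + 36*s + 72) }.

Factor the denominator: s^3 + 2*s^2 + 36*s + 72 = (s + 2)*(s^2 + 36).
Partial fraction decomposition gives [-5/(s + 2)] + [-4*s/(s^2 + 36)] + [-18/(s^2 + 36)].
Invert each term: -5/(s + 2) ↔ -5e^(-2t); -4·s/(s^2 + 36) ↔ -4cos(6t); -3·6/(s^2 + 36) ↔ -3sin(6t).

f(t) = -3*sin(6*t) - 4*cos(6*t) - 5*exp(-2*t)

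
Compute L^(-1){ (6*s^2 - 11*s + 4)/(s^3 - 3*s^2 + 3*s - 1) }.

-t^2*exp(t)/2 + t*exp(t) + 6*exp(t)

Factor the denominator: s^3 - 3*s^2 + 3*s - 1 = (s - 1)^3.
Partial fraction decomposition gives [6/(s - 1)] + [(s - 1)^(-2)] + [-1/(s - 1)^3].
Invert each term: 6/(s - 1) ↔ 6e^(t); 1/(s - 1)^2 ↔ t·e^(t); -1/(s - 1)^3 ↔ (-1/2)t^2·e^(t).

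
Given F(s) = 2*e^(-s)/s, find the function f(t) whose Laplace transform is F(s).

The factor e^(-s) signals a time shift by c = 1 (second shifting theorem).
L{2} = 2/s, so L^-1{2/s} = 2.
Hence the inverse is u(t - 1) times that function evaluated at t - 1.

f(t) = Heaviside(t - 1)*(2)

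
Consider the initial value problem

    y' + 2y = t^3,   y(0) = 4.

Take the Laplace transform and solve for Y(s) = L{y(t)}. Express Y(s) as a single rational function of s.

Take the Laplace transform of both sides.
The derivative rules (L{y'} = sY - y(0) = sY - 4) turn the left side into (s + 2)Y - (4).
The right side is L{t^3} = 6/s^4.
So (s + 2)Y = 6/s^4 + (4).
Isolate Y and clear denominators.

Y(s) = (4*s^4 + 6)/(s^5 + 2*s^4)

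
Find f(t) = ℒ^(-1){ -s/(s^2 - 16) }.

Since L{cosh(4t)} = s/(s^2 - 16), the inverse is cosh(4*t), scaled by -1.

f(t) = -cosh(4*t)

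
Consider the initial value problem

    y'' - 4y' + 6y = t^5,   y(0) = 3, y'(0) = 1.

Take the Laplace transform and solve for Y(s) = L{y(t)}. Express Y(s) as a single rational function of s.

Y(s) = (3*s^7 - 11*s^6 + 120)/(s^8 - 4*s^7 + 6*s^6)

Laplace-transform each side.
Using L{y''} = s^2 Y - s·y(0) - y'(0) and L{y'} = sY - y(0), with y(0) = 3, y'(0) = 1, the left side becomes (s^2 - 4*s + 6)Y - (3*s - 11).
The right side is L{t^5} = 120/s^6.
So (s^2 - 4*s + 6)Y = 120/s^6 + (3*s - 11).
Isolate Y and clear denominators.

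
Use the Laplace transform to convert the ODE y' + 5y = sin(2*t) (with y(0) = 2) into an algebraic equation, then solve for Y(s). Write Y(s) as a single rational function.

Y(s) = (2*s^2 + 10)/(s^3 + 5*s^2 + 4*s + 20)

Apply the Laplace transform to the equation.
With L{y'} = sY - y(0) = sY - 2: the LHS transforms to (s + 5)Y - (2).
The right side is L{sin(2*t)} = 2/(s^2 + 4).
So (s + 5)Y = 2/(s^2 + 4) + (2).
Solve for Y(s) and write it as one ratio of polynomials.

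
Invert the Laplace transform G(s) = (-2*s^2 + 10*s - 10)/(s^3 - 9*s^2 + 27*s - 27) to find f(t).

Factor the denominator: s^3 - 9*s^2 + 27*s - 27 = (s - 3)^3.
Partial fraction decomposition gives [-2/(s - 3)] + [-2/(s - 3)^2] + [2/(s - 3)^3].
Invert each term: -2/(s - 3) ↔ -2e^(3t); -2/(s - 3)^2 ↔ -2t·e^(3t); 2/(s - 3)^3 ↔ (1)t^2·e^(3t).

f(t) = t^2*exp(3*t) - 2*t*exp(3*t) - 2*exp(3*t)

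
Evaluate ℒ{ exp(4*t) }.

1/(s - 4)

L{e^(4t)} = 1/(s - 4).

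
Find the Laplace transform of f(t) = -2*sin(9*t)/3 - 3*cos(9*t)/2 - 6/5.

-3*s/(2*(s^2 + 81)) - 6/(s^2 + 81) - 6/(5*s)

By linearity of the Laplace transform, transform each term separately.
(-2/3)·[L{sin(9t)} = 9/(s^2 + 81)]; L{-6/5} = (-6/5)/s; (-3/2)·[L{cos(9t)} = s/(s^2 + 81)].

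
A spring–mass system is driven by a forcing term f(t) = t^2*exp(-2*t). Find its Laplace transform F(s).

L{e^(-2t)} = 1/(s + 2).
Then apply L{t^2·g(t)} = (-1)^2 d^2/ds^2[G(s)] with G(s) = 1/(s + 2):
differentiating 2 times and applying the sign gives 2/(s + 2)^3.

F(s) = 2/(s + 2)^3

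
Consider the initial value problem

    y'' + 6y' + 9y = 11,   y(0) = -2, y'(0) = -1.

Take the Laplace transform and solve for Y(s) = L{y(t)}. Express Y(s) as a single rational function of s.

Apply the Laplace transform to the equation.
Using L{y''} = s^2 Y - s·y(0) - y'(0) and L{y'} = sY - y(0), with y(0) = -2, y'(0) = -1, the left side becomes (s^2 + 6*s + 9)Y - (-2*s - 13).
The right side is L{11} = 11/s.
So (s^2 + 6*s + 9)Y = 11/s + (-2*s - 13).
Isolate Y and clear denominators.

Y(s) = (-2*s^2 - 13*s + 11)/(s^3 + 6*s^2 + 9*s)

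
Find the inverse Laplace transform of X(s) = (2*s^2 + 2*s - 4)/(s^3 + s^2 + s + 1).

Factor the denominator: s^3 + s^2 + s + 1 = (s + 1)*(s^2 + 1).
Partial fraction decomposition gives [-2/(s + 1)] + [4*s/(s^2 + 1)] + [-2/(s^2 + 1)].
Invert each term: -2/(s + 1) ↔ -2e^(-t); 4·s/(s^2 + 1) ↔ 4cos(t); -2·1/(s^2 + 1) ↔ -2sin(t).

-2*sin(t) + 4*cos(t) - 2*exp(-t)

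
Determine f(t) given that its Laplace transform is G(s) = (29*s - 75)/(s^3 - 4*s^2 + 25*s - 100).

Factor the denominator: s^3 - 4*s^2 + 25*s - 100 = (s - 4)*(s^2 + 25).
Partial fraction decomposition gives [1/(s - 4)] + [-s/(s^2 + 25)] + [25/(s^2 + 25)].
Invert each term: 1/(s - 4) ↔ e^(4t); -1·s/(s^2 + 25) ↔ -cos(5t); 5·5/(s^2 + 25) ↔ 5sin(5t).

f(t) = exp(4*t) + 5*sin(5*t) - cos(5*t)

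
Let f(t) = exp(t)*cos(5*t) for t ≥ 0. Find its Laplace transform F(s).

L{cos(5t)} = s/(s^2 + 25).
By the first shifting theorem, multiplying by e^(t) replaces s with s - 1.

F(s) = (s - 1)/((s - 1)^2 + 25)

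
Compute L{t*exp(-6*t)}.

(s + 6)^(-2)

L{t} = 1!/s^2 = 1/s^2.
By the first shifting theorem, multiplying by e^(-6t) replaces s with s + 6.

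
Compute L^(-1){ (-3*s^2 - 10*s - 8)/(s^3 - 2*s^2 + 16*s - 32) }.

-2*exp(2*t) - 3*sin(4*t) - cos(4*t)

Factor the denominator: s^3 - 2*s^2 + 16*s - 32 = (s - 2)*(s^2 + 16).
Partial fraction decomposition gives [-2/(s - 2)] + [-s/(s^2 + 16)] + [-12/(s^2 + 16)].
Invert each term: -2/(s - 2) ↔ -2e^(2t); -1·s/(s^2 + 16) ↔ -cos(4t); -3·4/(s^2 + 16) ↔ -3sin(4t).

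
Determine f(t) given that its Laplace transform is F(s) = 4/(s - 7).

f(t) = 4*exp(7*t)

Since L{e^(7t)} = 1/(s - 7), the inverse is e^(7*t), scaled by 4.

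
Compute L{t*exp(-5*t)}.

(s + 5)^(-2)

L{t} = 1!/s^2 = 1/s^2.
By the first shifting theorem, multiplying by e^(-5t) replaces s with s + 5.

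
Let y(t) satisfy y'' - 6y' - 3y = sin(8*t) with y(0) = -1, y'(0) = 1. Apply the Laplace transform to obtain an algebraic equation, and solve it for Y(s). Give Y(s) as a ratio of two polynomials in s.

Laplace-transform each side.
With L{y''} = s^2 Y - s·y(0) - y'(0) and L{y'} = sY - y(0), with y(0) = -1, y'(0) = 1: the LHS transforms to (s^2 - 6*s - 3)Y - (-s + 7).
The right side is L{sin(8*t)} = 8/(s^2 + 64).
So (s^2 - 6*s - 3)Y = 8/(s^2 + 64) + (-s + 7).
Isolate Y and clear denominators.

Y(s) = (-s^3 + 7*s^2 - 64*s + 456)/(s^4 - 6*s^3 + 61*s^2 - 384*s - 192)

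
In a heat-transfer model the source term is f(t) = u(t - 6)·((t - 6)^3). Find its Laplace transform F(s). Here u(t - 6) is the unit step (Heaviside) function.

F(s) = 6*exp(-6*s)/s^4

By the second shifting theorem, L{u(t - c)·g(t - c)} = e^(-cs)·G(s) with c = 6 and G(s) = L{g(t)}.
L{t^3} = 3!/s^4 = 6/s^4.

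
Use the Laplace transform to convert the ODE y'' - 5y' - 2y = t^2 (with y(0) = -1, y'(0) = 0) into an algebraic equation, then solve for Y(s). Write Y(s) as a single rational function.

Apply the Laplace transform to the equation.
The derivative rules (L{y''} = s^2 Y - s·y(0) - y'(0) and L{y'} = sY - y(0), with y(0) = -1, y'(0) = 0) turn the left side into (s^2 - 5*s - 2)Y - (-s + 5).
The right side is L{t^2} = 2/s^3.
So (s^2 - 5*s - 2)Y = 2/s^3 + (-s + 5).
Isolate Y and clear denominators.

Y(s) = (-s^4 + 5*s^3 + 2)/(s^5 - 5*s^4 - 2*s^3)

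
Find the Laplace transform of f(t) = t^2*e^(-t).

2/(s + 1)^3

L{e^(-t)} = 1/(s + 1).
Then apply L{t^2·g(t)} = (-1)^2 d^2/ds^2[G(s)] with G(s) = 1/(s + 1):
differentiating 2 times and applying the sign gives 2/(s + 1)^3.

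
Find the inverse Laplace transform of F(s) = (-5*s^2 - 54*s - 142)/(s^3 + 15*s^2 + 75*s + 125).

3*t^2*exp(-5*t)/2 - 4*t*exp(-5*t) - 5*exp(-5*t)

Factor the denominator: s^3 + 15*s^2 + 75*s + 125 = (s + 5)^3.
Partial fraction decomposition gives [-5/(s + 5)] + [-4/(s + 5)^2] + [3/(s + 5)^3].
Invert each term: -5/(s + 5) ↔ -5e^(-5t); -4/(s + 5)^2 ↔ -4t·e^(-5t); 3/(s + 5)^3 ↔ (3/2)t^2·e^(-5t).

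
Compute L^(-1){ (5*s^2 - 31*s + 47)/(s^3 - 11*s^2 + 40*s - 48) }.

3*t*exp(4*t) + 6*exp(4*t) - exp(3*t)

Factor the denominator: s^3 - 11*s^2 + 40*s - 48 = (s - 4)^2*(s - 3).
Partial fraction decomposition gives [6/(s - 4)] + [3/(s - 4)^2] + [-1/(s - 3)].
Invert each term: 6/(s - 4) ↔ 6e^(4t); 3/(s - 4)^2 ↔ 3t·e^(4t); -1/(s - 3) ↔ -e^(3t).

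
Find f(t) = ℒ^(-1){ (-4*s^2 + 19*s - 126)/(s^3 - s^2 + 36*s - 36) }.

f(t) = -3*exp(t) + 3*sin(6*t) - cos(6*t)

Factor the denominator: s^3 - s^2 + 36*s - 36 = (s - 1)*(s^2 + 36).
Partial fraction decomposition gives [-3/(s - 1)] + [-s/(s^2 + 36)] + [18/(s^2 + 36)].
Invert each term: -3/(s - 1) ↔ -3e^(t); -1·s/(s^2 + 36) ↔ -cos(6t); 3·6/(s^2 + 36) ↔ 3sin(6t).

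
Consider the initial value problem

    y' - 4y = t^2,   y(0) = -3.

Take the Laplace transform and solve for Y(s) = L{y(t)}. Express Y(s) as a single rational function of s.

Y(s) = (-3*s^3 + 2)/(s^4 - 4*s^3)

Apply the Laplace transform to the equation.
With L{y'} = sY - y(0) = sY - (-3): the LHS transforms to (s - 4)Y - (-3).
The right side is L{t^2} = 2/s^3.
So (s - 4)Y = 2/s^3 + (-3).
Isolate Y and clear denominators.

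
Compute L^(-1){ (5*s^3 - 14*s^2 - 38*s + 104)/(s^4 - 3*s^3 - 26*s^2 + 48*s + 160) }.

3*exp(5*t) - exp(4*t) + exp(-2*t) + 2*exp(-4*t)

Factor the denominator: s^4 - 3*s^3 - 26*s^2 + 48*s + 160 = (s - 5)*(s - 4)*(s + 2)*(s + 4).
Partial fraction decomposition gives [1/(s + 2)] + [3/(s - 5)] + [2/(s + 4)] + [-1/(s - 4)].
Invert each term: 1/(s + 2) ↔ e^(-2t); 3/(s - 5) ↔ 3e^(5t); 2/(s + 4) ↔ 2e^(-4t); -1/(s - 4) ↔ -e^(4t).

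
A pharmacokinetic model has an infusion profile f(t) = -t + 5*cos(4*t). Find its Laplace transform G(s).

By linearity of the Laplace transform, transform each term separately.
(5)·[L{cos(4t)} = s/(s^2 + 16)]; (-1)·[L{t} = 1!/s^2 = 1/s^2].

G(s) = 5*s/(s^2 + 16) - 1/s^2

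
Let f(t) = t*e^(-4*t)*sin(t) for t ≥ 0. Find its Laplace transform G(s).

L{sin(t)} = 1/(s^2 + 1).
Multiplying by e^(-4t) shifts s → s + 4, so L{e^(-4*t)*sin(t)} = 1/((s + 4)^2 + 1).
Then apply L{t·g(t)} = -d/ds[H(s)] with H(s) = 1/((s + 4)^2 + 1):
differentiating 1 time and applying the sign gives 2*(s + 4)/(s^2 + 8*s + 17)^2.

G(s) = 2*(s + 4)/(s^2 + 8*s + 17)^2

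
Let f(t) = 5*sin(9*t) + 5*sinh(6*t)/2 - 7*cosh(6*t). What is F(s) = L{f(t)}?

By linearity of the Laplace transform, transform each term separately.
(5/2)·[L{sinh(6t)} = 6/(s^2 - 36)]; (5)·[L{sin(9t)} = 9/(s^2 + 81)]; (-7)·[L{cosh(6t)} = s/(s^2 - 36)].

F(s) = -7*s/(s^2 - 36) + 45/(s^2 + 81) + 15/(s^2 - 36)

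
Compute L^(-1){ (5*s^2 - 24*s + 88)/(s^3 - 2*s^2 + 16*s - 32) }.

3*exp(2*t) - 5*sin(4*t) + 2*cos(4*t)

Factor the denominator: s^3 - 2*s^2 + 16*s - 32 = (s - 2)*(s^2 + 16).
Partial fraction decomposition gives [3/(s - 2)] + [2*s/(s^2 + 16)] + [-20/(s^2 + 16)].
Invert each term: 3/(s - 2) ↔ 3e^(2t); 2·s/(s^2 + 16) ↔ 2cos(4t); -5·4/(s^2 + 16) ↔ -5sin(4t).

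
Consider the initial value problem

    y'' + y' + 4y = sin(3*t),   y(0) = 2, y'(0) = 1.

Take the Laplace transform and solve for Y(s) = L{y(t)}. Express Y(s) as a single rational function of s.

Laplace-transform each side.
Using L{y''} = s^2 Y - s·y(0) - y'(0) and L{y'} = sY - y(0), with y(0) = 2, y'(0) = 1, the left side becomes (s^2 + s + 4)Y - (2*s + 3).
The right side is L{sin(3*t)} = 3/(s^2 + 9).
So (s^2 + s + 4)Y = 3/(s^2 + 9) + (2*s + 3).
Divide through and combine into a single rational function.

Y(s) = (2*s^3 + 3*s^2 + 18*s + 30)/(s^4 + s^3 + 13*s^2 + 9*s + 36)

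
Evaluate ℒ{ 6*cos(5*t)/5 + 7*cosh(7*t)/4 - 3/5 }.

The transform is linear, so treat each term independently.
(6/5)·[L{cos(5t)} = s/(s^2 + 25)]; L{-3/5} = (-3/5)/s; (7/4)·[L{cosh(7t)} = s/(s^2 - 49)].

6*s/(5*(s^2 + 25)) + 7*s/(4*(s^2 - 49)) - 3/(5*s)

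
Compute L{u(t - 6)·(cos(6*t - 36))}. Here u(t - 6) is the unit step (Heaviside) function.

s*exp(-6*s)/(s^2 + 36)

By the second shifting theorem, L{u(t - c)·g(t - c)} = e^(-cs)·G(s) with c = 6 and G(s) = L{g(t)}.
L{cos(6t)} = s/(s^2 + 36).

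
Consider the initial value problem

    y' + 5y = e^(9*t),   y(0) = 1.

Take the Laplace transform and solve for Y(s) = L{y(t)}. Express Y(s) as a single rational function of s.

Take the Laplace transform of both sides.
With L{y'} = sY - y(0) = sY - 1: the LHS transforms to (s + 5)Y - (1).
The right side is L{e^(9*t)} = 1/(s - 9).
So (s + 5)Y = 1/(s - 9) + (1).
Solve for Y(s) and write it as one ratio of polynomials.

Y(s) = (s - 8)/(s^2 - 4*s - 45)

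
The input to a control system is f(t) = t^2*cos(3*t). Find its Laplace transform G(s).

L{cos(3t)} = s/(s^2 + 9).
Then apply L{t^2·g(t)} = (-1)^2 d^2/ds^2[H(s)] with H(s) = s/(s^2 + 9):
differentiating 2 times and applying the sign gives 2*s*(s^2 - 27)/(s^2 + 9)^3.

G(s) = 2*s*(s^2 - 27)/(s^2 + 9)^3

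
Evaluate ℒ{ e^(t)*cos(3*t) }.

(s - 1)/((s - 1)^2 + 9)

L{cos(3t)} = s/(s^2 + 9).
By the first shifting theorem, multiplying by e^(t) replaces s with s - 1.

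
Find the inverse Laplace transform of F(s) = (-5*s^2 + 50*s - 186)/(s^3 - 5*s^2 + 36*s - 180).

-exp(5*t) + 5*sin(6*t) - 4*cos(6*t)

Factor the denominator: s^3 - 5*s^2 + 36*s - 180 = (s - 5)*(s^2 + 36).
Partial fraction decomposition gives [-1/(s - 5)] + [-4*s/(s^2 + 36)] + [30/(s^2 + 36)].
Invert each term: -1/(s - 5) ↔ -e^(5t); -4·s/(s^2 + 36) ↔ -4cos(6t); 5·6/(s^2 + 36) ↔ 5sin(6t).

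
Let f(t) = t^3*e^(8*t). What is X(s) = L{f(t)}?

L{t^3} = 3!/s^4 = 6/s^4.
By the first shifting theorem, multiplying by e^(8t) replaces s with s - 8.

X(s) = 6/(s - 8)^4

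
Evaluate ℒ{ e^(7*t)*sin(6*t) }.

L{sin(6t)} = 6/(s^2 + 36).
By the first shifting theorem, multiplying by e^(7t) replaces s with s - 7.

6/((s - 7)^2 + 36)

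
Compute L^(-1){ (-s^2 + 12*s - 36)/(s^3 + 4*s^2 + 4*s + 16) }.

-2*sin(2*t) + 4*cos(2*t) - 5*exp(-4*t)

Factor the denominator: s^3 + 4*s^2 + 4*s + 16 = (s + 4)*(s^2 + 4).
Partial fraction decomposition gives [-5/(s + 4)] + [4*s/(s^2 + 4)] + [-4/(s^2 + 4)].
Invert each term: -5/(s + 4) ↔ -5e^(-4t); 4·s/(s^2 + 4) ↔ 4cos(2t); -2·2/(s^2 + 4) ↔ -2sin(2t).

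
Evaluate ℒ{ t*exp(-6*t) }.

(s + 6)^(-2)

L{t} = 1!/s^2 = 1/s^2.
By the first shifting theorem, multiplying by e^(-6t) replaces s with s + 6.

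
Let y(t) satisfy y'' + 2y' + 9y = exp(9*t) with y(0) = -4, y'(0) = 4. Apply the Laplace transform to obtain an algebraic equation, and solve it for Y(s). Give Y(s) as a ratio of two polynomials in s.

Y(s) = (-4*s^2 + 32*s + 37)/(s^3 - 7*s^2 - 9*s - 81)

Take the Laplace transform of both sides.
With L{y''} = s^2 Y - s·y(0) - y'(0) and L{y'} = sY - y(0), with y(0) = -4, y'(0) = 4: the LHS transforms to (s^2 + 2*s + 9)Y - (-4*s - 4).
The right side is L{exp(9*t)} = 1/(s - 9).
So (s^2 + 2*s + 9)Y = 1/(s - 9) + (-4*s - 4).
Solve for Y(s) and write it as one ratio of polynomials.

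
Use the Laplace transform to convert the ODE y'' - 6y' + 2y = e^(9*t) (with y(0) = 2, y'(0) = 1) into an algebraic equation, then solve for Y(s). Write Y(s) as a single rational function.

Apply the Laplace transform to the equation.
The derivative rules (L{y''} = s^2 Y - s·y(0) - y'(0) and L{y'} = sY - y(0), with y(0) = 2, y'(0) = 1) turn the left side into (s^2 - 6*s + 2)Y - (2*s - 11).
The right side is L{e^(9*t)} = 1/(s - 9).
So (s^2 - 6*s + 2)Y = 1/(s - 9) + (2*s - 11).
Solve for Y(s) and write it as one ratio of polynomials.

Y(s) = (2*s^2 - 29*s + 100)/(s^3 - 15*s^2 + 56*s - 18)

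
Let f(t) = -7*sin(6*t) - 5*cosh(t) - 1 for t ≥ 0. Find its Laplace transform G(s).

By linearity of the Laplace transform, transform each term separately.
(-5)·[L{cosh(t)} = s/(s^2 - 1)]; L{-1} = -1/s; (-7)·[L{sin(6t)} = 6/(s^2 + 36)].

G(s) = -5*s/(s^2 - 1) - 42/(s^2 + 36) - 1/s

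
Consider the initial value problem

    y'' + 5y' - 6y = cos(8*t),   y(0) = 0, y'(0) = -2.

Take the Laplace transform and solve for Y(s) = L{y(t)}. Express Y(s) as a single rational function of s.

Y(s) = (-2*s^2 + s - 128)/(s^4 + 5*s^3 + 58*s^2 + 320*s - 384)

Laplace-transform each side.
With L{y''} = s^2 Y - s·y(0) - y'(0) and L{y'} = sY - y(0), with y(0) = 0, y'(0) = -2: the LHS transforms to (s^2 + 5*s - 6)Y - (-2).
The right side is L{cos(8*t)} = s/(s^2 + 64).
So (s^2 + 5*s - 6)Y = s/(s^2 + 64) + (-2).
Solve for Y(s) and write it as one ratio of polynomials.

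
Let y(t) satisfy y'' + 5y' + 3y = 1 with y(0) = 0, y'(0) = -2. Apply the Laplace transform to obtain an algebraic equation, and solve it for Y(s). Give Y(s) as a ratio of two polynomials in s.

Y(s) = (-2*s + 1)/(s^3 + 5*s^2 + 3*s)

Apply the Laplace transform to the equation.
The derivative rules (L{y''} = s^2 Y - s·y(0) - y'(0) and L{y'} = sY - y(0), with y(0) = 0, y'(0) = -2) turn the left side into (s^2 + 5*s + 3)Y - (-2).
The right side is L{1} = 1/s.
So (s^2 + 5*s + 3)Y = 1/s + (-2).
Solve for Y(s) and write it as one ratio of polynomials.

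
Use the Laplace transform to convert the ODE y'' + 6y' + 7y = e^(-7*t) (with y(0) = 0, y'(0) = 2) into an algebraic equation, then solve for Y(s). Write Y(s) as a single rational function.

Apply the Laplace transform to the equation.
With L{y''} = s^2 Y - s·y(0) - y'(0) and L{y'} = sY - y(0), with y(0) = 0, y'(0) = 2: the LHS transforms to (s^2 + 6*s + 7)Y - (2).
The right side is L{e^(-7*t)} = 1/(s + 7).
So (s^2 + 6*s + 7)Y = 1/(s + 7) + (2).
Divide through and combine into a single rational function.

Y(s) = (2*s + 15)/(s^3 + 13*s^2 + 49*s + 49)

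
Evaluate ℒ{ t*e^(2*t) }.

L{e^(2t)} = 1/(s - 2).
Then apply L{t·g(t)} = -d/ds[G(s)] with G(s) = 1/(s - 2):
differentiating 1 time and applying the sign gives (s - 2)^(-2).

(s - 2)^(-2)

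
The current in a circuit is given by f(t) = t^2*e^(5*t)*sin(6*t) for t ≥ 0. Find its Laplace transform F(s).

F(s) = 36*(s^2 - 10*s + 13)/(s^2 - 10*s + 61)^3

L{sin(6t)} = 6/(s^2 + 36).
Multiplying by e^(5t) shifts s → s - 5, so L{e^(5*t)*sin(6*t)} = 6/((s - 5)^2 + 36).
Then apply L{t^2·g(t)} = (-1)^2 d^2/ds^2[G(s)] with G(s) = 6/((s - 5)^2 + 36):
differentiating 2 times and applying the sign gives 36*(s^2 - 10*s + 13)/(s^2 - 10*s + 61)^3.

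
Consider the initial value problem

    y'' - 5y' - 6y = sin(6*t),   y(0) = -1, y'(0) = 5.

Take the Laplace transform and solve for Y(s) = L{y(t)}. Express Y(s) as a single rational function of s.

Laplace-transform each side.
Using L{y''} = s^2 Y - s·y(0) - y'(0) and L{y'} = sY - y(0), with y(0) = -1, y'(0) = 5, the left side becomes (s^2 - 5*s - 6)Y - (-s + 10).
The right side is L{sin(6*t)} = 6/(s^2 + 36).
So (s^2 - 5*s - 6)Y = 6/(s^2 + 36) + (-s + 10).
Divide through and combine into a single rational function.

Y(s) = (-s^3 + 10*s^2 - 36*s + 366)/(s^4 - 5*s^3 + 30*s^2 - 180*s - 216)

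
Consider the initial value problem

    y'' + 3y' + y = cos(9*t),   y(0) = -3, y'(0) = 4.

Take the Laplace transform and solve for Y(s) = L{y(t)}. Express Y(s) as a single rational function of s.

Laplace-transform each side.
Using L{y''} = s^2 Y - s·y(0) - y'(0) and L{y'} = sY - y(0), with y(0) = -3, y'(0) = 4, the left side becomes (s^2 + 3*s + 1)Y - (-3*s - 5).
The right side is L{cos(9*t)} = s/(s^2 + 81).
So (s^2 + 3*s + 1)Y = s/(s^2 + 81) + (-3*s - 5).
Isolate Y and clear denominators.

Y(s) = (-3*s^3 - 5*s^2 - 242*s - 405)/(s^4 + 3*s^3 + 82*s^2 + 243*s + 81)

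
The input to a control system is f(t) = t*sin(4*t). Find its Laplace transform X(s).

X(s) = 8*s/(s^2 + 16)^2

L{sin(4t)} = 4/(s^2 + 16).
Then apply L{t·g(t)} = -d/ds[G(s)] with G(s) = 4/(s^2 + 16):
differentiating 1 time and applying the sign gives 8*s/(s^2 + 16)^2.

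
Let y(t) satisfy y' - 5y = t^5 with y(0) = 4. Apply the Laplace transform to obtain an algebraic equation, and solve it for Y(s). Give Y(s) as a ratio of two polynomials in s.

Y(s) = (4*s^6 + 120)/(s^7 - 5*s^6)

Laplace-transform each side.
With L{y'} = sY - y(0) = sY - 4: the LHS transforms to (s - 5)Y - (4).
The right side is L{t^5} = 120/s^6.
So (s - 5)Y = 120/s^6 + (4).
Isolate Y and clear denominators.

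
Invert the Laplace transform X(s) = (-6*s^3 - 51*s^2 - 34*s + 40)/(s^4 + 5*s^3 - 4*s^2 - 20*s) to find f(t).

f(t) = -5*exp(2*t) - 2 - 2*exp(-2*t) + 3*exp(-5*t)

Factor the denominator: s^4 + 5*s^3 - 4*s^2 - 20*s = s*(s - 2)*(s + 2)*(s + 5).
Partial fraction decomposition gives [-5/(s - 2)] + [-2/s] + [3/(s + 5)] + [-2/(s + 2)].
Invert each term: -5/(s - 2) ↔ -5e^(2t); -2/(s - 0) ↔ -2e^(0t); 3/(s + 5) ↔ 3e^(-5t); -2/(s + 2) ↔ -2e^(-2t).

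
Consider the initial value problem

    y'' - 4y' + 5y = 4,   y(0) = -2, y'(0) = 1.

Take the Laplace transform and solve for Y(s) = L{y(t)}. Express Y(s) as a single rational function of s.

Apply the Laplace transform to the equation.
Using L{y''} = s^2 Y - s·y(0) - y'(0) and L{y'} = sY - y(0), with y(0) = -2, y'(0) = 1, the left side becomes (s^2 - 4*s + 5)Y - (-2*s + 9).
The right side is L{4} = 4/s.
So (s^2 - 4*s + 5)Y = 4/s + (-2*s + 9).
Divide through and combine into a single rational function.

Y(s) = (-2*s^2 + 9*s + 4)/(s^3 - 4*s^2 + 5*s)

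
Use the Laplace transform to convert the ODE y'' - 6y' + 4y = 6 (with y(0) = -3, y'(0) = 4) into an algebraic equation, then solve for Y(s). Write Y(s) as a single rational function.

Y(s) = (-3*s^2 + 22*s + 6)/(s^3 - 6*s^2 + 4*s)

Apply the Laplace transform to the equation.
With L{y''} = s^2 Y - s·y(0) - y'(0) and L{y'} = sY - y(0), with y(0) = -3, y'(0) = 4: the LHS transforms to (s^2 - 6*s + 4)Y - (-3*s + 22).
The right side is L{6} = 6/s.
So (s^2 - 6*s + 4)Y = 6/s + (-3*s + 22).
Solve for Y(s) and write it as one ratio of polynomials.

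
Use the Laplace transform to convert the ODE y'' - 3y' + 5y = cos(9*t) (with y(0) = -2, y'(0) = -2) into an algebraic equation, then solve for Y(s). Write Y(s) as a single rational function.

Apply the Laplace transform to the equation.
The derivative rules (L{y''} = s^2 Y - s·y(0) - y'(0) and L{y'} = sY - y(0), with y(0) = -2, y'(0) = -2) turn the left side into (s^2 - 3*s + 5)Y - (-2*s + 4).
The right side is L{cos(9*t)} = s/(s^2 + 81).
So (s^2 - 3*s + 5)Y = s/(s^2 + 81) + (-2*s + 4).
Isolate Y and clear denominators.

Y(s) = (-2*s^3 + 4*s^2 - 161*s + 324)/(s^4 - 3*s^3 + 86*s^2 - 243*s + 405)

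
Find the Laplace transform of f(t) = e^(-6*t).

1/(s + 6)

L{e^(-6t)} = 1/(s + 6).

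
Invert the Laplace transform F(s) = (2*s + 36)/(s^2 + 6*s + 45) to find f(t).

Complete the square in the denominator: s^2 + 6*s + 45 = (s + 3)^2 + 6^2.
Split the numerator to match: 2*s + 36 = 2·(s + 3) + 5·6.
Invert each term: 2·(s + 3)/((s + 3)^2 + 36) ↔ 2e^(-3t)cos(6t); 5·6/((s + 3)^2 + 36) ↔ 5e^(-3t)sin(6t).

f(t) = 5*exp(-3*t)*sin(6*t) + 2*exp(-3*t)*cos(6*t)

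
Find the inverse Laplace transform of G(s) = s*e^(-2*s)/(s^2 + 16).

Heaviside(t - 2)*(cos(4*t - 8))

The factor e^(-2s) signals a time shift by c = 2 (second shifting theorem).
L{cos(4t)} = s/(s^2 + 16), so L^-1{s/(s^2 + 16)} = cos(4*t).
Hence the inverse is u(t - 2) times that function evaluated at t - 2.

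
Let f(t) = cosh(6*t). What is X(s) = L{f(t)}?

X(s) = s/(s^2 - 36)

L{cosh(6t)} = s/(s^2 - 36).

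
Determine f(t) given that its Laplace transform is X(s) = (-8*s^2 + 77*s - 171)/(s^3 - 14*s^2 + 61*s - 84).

f(t) = -2*exp(7*t) - 3*exp(4*t) - 3*exp(3*t)

Factor the denominator: s^3 - 14*s^2 + 61*s - 84 = (s - 7)*(s - 4)*(s - 3).
Partial fraction decomposition gives [-3/(s - 3)] + [-2/(s - 7)] + [-3/(s - 4)].
Invert each term: -3/(s - 3) ↔ -3e^(3t); -2/(s - 7) ↔ -2e^(7t); -3/(s - 4) ↔ -3e^(4t).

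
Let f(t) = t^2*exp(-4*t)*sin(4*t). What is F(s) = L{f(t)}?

L{sin(4t)} = 4/(s^2 + 16).
Multiplying by e^(-4t) shifts s → s + 4, so L{exp(-4*t)*sin(4*t)} = 4/((s + 4)^2 + 16).
Then apply L{t^2·g(t)} = (-1)^2 d^2/ds^2[G(s)] with G(s) = 4/((s + 4)^2 + 16):
differentiating 2 times and applying the sign gives 8*(3*s^2 + 24*s + 32)/(s^2 + 8*s + 32)^3.

F(s) = 8*(3*s^2 + 24*s + 32)/(s^2 + 8*s + 32)^3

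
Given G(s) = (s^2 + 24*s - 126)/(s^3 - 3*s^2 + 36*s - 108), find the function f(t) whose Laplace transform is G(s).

Factor the denominator: s^3 - 3*s^2 + 36*s - 108 = (s - 3)*(s^2 + 36).
Partial fraction decomposition gives [-1/(s - 3)] + [2*s/(s^2 + 36)] + [30/(s^2 + 36)].
Invert each term: -1/(s - 3) ↔ -e^(3t); 2·s/(s^2 + 36) ↔ 2cos(6t); 5·6/(s^2 + 36) ↔ 5sin(6t).

f(t) = -exp(3*t) + 5*sin(6*t) + 2*cos(6*t)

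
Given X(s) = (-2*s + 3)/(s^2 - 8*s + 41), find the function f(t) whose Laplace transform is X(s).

Complete the square in the denominator: s^2 - 8*s + 41 = (s - 4)^2 + 5^2.
Split the numerator to match: -2*s + 3 = -2·(s - 4) - 1·5.
Invert each term: -2·(s - 4)/((s - 4)^2 + 25) ↔ -2e^(4t)cos(5t); -1·5/((s - 4)^2 + 25) ↔ -e^(4t)sin(5t).

f(t) = -exp(4*t)*sin(5*t) - 2*exp(4*t)*cos(5*t)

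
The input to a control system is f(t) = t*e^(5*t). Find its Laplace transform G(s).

L{t} = 1!/s^2 = 1/s^2.
By the first shifting theorem, multiplying by e^(5t) replaces s with s - 5.

G(s) = (s - 5)^(-2)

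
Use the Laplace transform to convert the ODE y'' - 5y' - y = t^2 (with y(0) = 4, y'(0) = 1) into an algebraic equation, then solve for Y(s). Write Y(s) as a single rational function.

Take the Laplace transform of both sides.
With L{y''} = s^2 Y - s·y(0) - y'(0) and L{y'} = sY - y(0), with y(0) = 4, y'(0) = 1: the LHS transforms to (s^2 - 5*s - 1)Y - (4*s - 19).
The right side is L{t^2} = 2/s^3.
So (s^2 - 5*s - 1)Y = 2/s^3 + (4*s - 19).
Solve for Y(s) and write it as one ratio of polynomials.

Y(s) = (4*s^4 - 19*s^3 + 2)/(s^5 - 5*s^4 - s^3)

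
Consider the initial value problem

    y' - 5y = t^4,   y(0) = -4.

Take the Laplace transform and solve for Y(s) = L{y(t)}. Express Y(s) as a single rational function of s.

Laplace-transform each side.
Using L{y'} = sY - y(0) = sY - (-4), the left side becomes (s - 5)Y - (-4).
The right side is L{t^4} = 24/s^5.
So (s - 5)Y = 24/s^5 + (-4).
Divide through and combine into a single rational function.

Y(s) = (-4*s^5 + 24)/(s^6 - 5*s^5)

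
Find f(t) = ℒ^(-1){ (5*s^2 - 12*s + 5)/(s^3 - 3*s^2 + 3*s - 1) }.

f(t) = -t^2*exp(t) - 2*t*exp(t) + 5*exp(t)

Factor the denominator: s^3 - 3*s^2 + 3*s - 1 = (s - 1)^3.
Partial fraction decomposition gives [5/(s - 1)] + [-2/(s - 1)^2] + [-2/(s - 1)^3].
Invert each term: 5/(s - 1) ↔ 5e^(t); -2/(s - 1)^2 ↔ -2t·e^(t); -2/(s - 1)^3 ↔ (-1)t^2·e^(t).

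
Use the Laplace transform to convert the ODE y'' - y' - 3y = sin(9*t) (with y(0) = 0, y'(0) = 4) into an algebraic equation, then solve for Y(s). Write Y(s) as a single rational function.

Y(s) = (4*s^2 + 333)/(s^4 - s^3 + 78*s^2 - 81*s - 243)

Laplace-transform each side.
The derivative rules (L{y''} = s^2 Y - s·y(0) - y'(0) and L{y'} = sY - y(0), with y(0) = 0, y'(0) = 4) turn the left side into (s^2 - s - 3)Y - (4).
The right side is L{sin(9*t)} = 9/(s^2 + 81).
So (s^2 - s - 3)Y = 9/(s^2 + 81) + (4).
Solve for Y(s) and write it as one ratio of polynomials.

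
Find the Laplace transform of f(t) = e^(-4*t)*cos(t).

(s + 4)/((s + 4)^2 + 1)

L{cos(t)} = s/(s^2 + 1).
By the first shifting theorem, multiplying by e^(-4t) replaces s with s + 4.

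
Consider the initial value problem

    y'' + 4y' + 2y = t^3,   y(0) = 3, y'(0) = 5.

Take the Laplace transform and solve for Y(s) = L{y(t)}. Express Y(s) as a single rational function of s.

Y(s) = (3*s^5 + 17*s^4 + 6)/(s^6 + 4*s^5 + 2*s^4)

Transform both sides with L{·}.
Using L{y''} = s^2 Y - s·y(0) - y'(0) and L{y'} = sY - y(0), with y(0) = 3, y'(0) = 5, the left side becomes (s^2 + 4*s + 2)Y - (3*s + 17).
The right side is L{t^3} = 6/s^4.
So (s^2 + 4*s + 2)Y = 6/s^4 + (3*s + 17).
Isolate Y and clear denominators.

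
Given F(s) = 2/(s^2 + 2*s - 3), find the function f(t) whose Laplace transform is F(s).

f(t) = exp(-t)*sinh(2*t)

Rewrite the denominator: s^2 + 2*s - 3 = (s + 1)^2 - 4.
The form in (s + 1) signals a first-shifting-theorem factor e^(-t).
Since L{sinh(2t)} = 2/(s^2 - 4), the inverse is e^(-t)*sinh(2*t).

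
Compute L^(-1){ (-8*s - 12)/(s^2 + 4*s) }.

Factor the denominator: s^2 + 4*s = s*(s + 4).
Partial fraction decomposition gives [-5/(s + 4)] + [-3/s].
Invert each term: -5/(s + 4) ↔ -5e^(-4t); -3/(s - 0) ↔ -3e^(0t).

-3 - 5*exp(-4*t)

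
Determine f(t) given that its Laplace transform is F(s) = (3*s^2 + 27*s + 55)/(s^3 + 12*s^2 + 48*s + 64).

f(t) = -5*t^2*exp(-4*t)/2 + 3*t*exp(-4*t) + 3*exp(-4*t)

Factor the denominator: s^3 + 12*s^2 + 48*s + 64 = (s + 4)^3.
Partial fraction decomposition gives [3/(s + 4)] + [3/(s + 4)^2] + [-5/(s + 4)^3].
Invert each term: 3/(s + 4) ↔ 3e^(-4t); 3/(s + 4)^2 ↔ 3t·e^(-4t); -5/(s + 4)^3 ↔ (-5/2)t^2·e^(-4t).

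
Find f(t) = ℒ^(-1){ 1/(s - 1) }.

Since L{e^(t)} = 1/(s - 1), the inverse is e^(t).

f(t) = exp(t)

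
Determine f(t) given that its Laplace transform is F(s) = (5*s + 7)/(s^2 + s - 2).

Factor the denominator: s^2 + s - 2 = (s - 1)*(s + 2).
Partial fraction decomposition gives [4/(s - 1)] + [1/(s + 2)].
Invert each term: 4/(s - 1) ↔ 4e^(t); 1/(s + 2) ↔ e^(-2t).

f(t) = 4*exp(t) + exp(-2*t)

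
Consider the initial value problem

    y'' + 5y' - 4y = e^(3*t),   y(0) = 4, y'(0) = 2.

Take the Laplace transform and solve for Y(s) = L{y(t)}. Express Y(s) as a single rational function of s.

Take the Laplace transform of both sides.
The derivative rules (L{y''} = s^2 Y - s·y(0) - y'(0) and L{y'} = sY - y(0), with y(0) = 4, y'(0) = 2) turn the left side into (s^2 + 5*s - 4)Y - (4*s + 22).
The right side is L{e^(3*t)} = 1/(s - 3).
So (s^2 + 5*s - 4)Y = 1/(s - 3) + (4*s + 22).
Solve for Y(s) and write it as one ratio of polynomials.

Y(s) = (4*s^2 + 10*s - 65)/(s^3 + 2*s^2 - 19*s + 12)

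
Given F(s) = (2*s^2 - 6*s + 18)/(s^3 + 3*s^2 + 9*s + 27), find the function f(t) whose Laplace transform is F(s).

f(t) = -sin(3*t) - cos(3*t) + 3*exp(-3*t)

Factor the denominator: s^3 + 3*s^2 + 9*s + 27 = (s + 3)*(s^2 + 9).
Partial fraction decomposition gives [3/(s + 3)] + [-s/(s^2 + 9)] + [-3/(s^2 + 9)].
Invert each term: 3/(s + 3) ↔ 3e^(-3t); -1·s/(s^2 + 9) ↔ -cos(3t); -1·3/(s^2 + 9) ↔ -sin(3t).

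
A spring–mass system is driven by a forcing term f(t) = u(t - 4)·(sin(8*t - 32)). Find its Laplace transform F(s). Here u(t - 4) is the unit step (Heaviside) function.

By the second shifting theorem, L{u(t - c)·g(t - c)} = e^(-cs)·G(s) with c = 4 and G(s) = L{g(t)}.
L{sin(8t)} = 8/(s^2 + 64).

F(s) = 8*exp(-4*s)/(s^2 + 64)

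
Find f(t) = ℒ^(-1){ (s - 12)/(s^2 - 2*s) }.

f(t) = -5*exp(2*t) + 6

Factor the denominator: s^2 - 2*s = s*(s - 2).
Partial fraction decomposition gives [6/s] + [-5/(s - 2)].
Invert each term: 6/(s - 0) ↔ 6e^(0t); -5/(s - 2) ↔ -5e^(2t).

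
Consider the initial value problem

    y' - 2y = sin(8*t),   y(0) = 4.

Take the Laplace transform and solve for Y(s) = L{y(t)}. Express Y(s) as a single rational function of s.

Take the Laplace transform of both sides.
The derivative rules (L{y'} = sY - y(0) = sY - 4) turn the left side into (s - 2)Y - (4).
The right side is L{sin(8*t)} = 8/(s^2 + 64).
So (s - 2)Y = 8/(s^2 + 64) + (4).
Isolate Y and clear denominators.

Y(s) = (4*s^2 + 264)/(s^3 - 2*s^2 + 64*s - 128)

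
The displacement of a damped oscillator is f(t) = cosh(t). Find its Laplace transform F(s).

F(s) = s/(s^2 - 1)

L{cosh(t)} = s/(s^2 - 1).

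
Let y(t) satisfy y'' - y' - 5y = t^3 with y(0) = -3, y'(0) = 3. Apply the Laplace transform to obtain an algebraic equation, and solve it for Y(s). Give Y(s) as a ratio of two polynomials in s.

Y(s) = (-3*s^5 + 6*s^4 + 6)/(s^6 - s^5 - 5*s^4)

Take the Laplace transform of both sides.
Using L{y''} = s^2 Y - s·y(0) - y'(0) and L{y'} = sY - y(0), with y(0) = -3, y'(0) = 3, the left side becomes (s^2 - s - 5)Y - (-3*s + 6).
The right side is L{t^3} = 6/s^4.
So (s^2 - s - 5)Y = 6/s^4 + (-3*s + 6).
Isolate Y and clear denominators.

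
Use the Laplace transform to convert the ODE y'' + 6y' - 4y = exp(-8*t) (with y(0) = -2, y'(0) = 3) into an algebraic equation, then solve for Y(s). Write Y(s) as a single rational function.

Apply the Laplace transform to the equation.
With L{y''} = s^2 Y - s·y(0) - y'(0) and L{y'} = sY - y(0), with y(0) = -2, y'(0) = 3: the LHS transforms to (s^2 + 6*s - 4)Y - (-2*s - 9).
The right side is L{exp(-8*t)} = 1/(s + 8).
So (s^2 + 6*s - 4)Y = 1/(s + 8) + (-2*s - 9).
Isolate Y and clear denominators.

Y(s) = (-2*s^2 - 25*s - 71)/(s^3 + 14*s^2 + 44*s - 32)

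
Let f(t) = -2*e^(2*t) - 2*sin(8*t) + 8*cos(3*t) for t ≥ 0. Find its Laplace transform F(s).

Apply the Laplace transform termwise.
(-2)·[L{e^(2t)} = 1/(s - 2)]; (8)·[L{cos(3t)} = s/(s^2 + 9)]; (-2)·[L{sin(8t)} = 8/(s^2 + 64)].

F(s) = 8*s/(s^2 + 9) - 16/(s^2 + 64) - 2/(s - 2)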